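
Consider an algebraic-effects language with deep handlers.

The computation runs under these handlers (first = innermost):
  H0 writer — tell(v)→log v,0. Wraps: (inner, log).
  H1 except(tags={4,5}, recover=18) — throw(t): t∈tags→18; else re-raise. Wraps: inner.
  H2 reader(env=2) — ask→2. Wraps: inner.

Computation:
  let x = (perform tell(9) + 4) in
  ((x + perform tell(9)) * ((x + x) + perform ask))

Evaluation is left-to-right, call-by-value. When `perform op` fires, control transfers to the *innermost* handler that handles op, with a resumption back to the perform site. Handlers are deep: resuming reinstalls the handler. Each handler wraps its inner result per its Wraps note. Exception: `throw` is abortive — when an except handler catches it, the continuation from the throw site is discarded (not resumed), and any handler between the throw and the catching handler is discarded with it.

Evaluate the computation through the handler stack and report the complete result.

Step-by-step:
tell(9) @ H0 ⇒ log+=9
tell(9) @ H0 ⇒ log+=9
ask @ H2 ⇒ 2
H0 returns (40, (9, 9))
H1 returns (40, (9, 9))
H2 returns (40, (9, 9))
= (40, (9, 9))

Answer: (40, (9, 9))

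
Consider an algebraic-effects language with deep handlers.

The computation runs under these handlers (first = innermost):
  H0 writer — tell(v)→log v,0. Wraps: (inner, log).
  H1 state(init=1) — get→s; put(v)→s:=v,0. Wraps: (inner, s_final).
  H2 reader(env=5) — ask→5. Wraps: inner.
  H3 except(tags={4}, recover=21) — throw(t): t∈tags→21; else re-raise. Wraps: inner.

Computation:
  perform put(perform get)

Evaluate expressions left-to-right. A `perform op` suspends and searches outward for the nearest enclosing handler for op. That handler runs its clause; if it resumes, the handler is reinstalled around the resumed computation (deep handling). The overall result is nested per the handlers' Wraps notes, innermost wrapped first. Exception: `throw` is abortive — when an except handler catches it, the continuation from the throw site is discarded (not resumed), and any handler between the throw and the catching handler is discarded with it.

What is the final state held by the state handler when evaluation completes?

Answer: 1

Step-by-step:
get @ H1 ⇒ 1
put(1) @ H1 ⇒ s:=1
H0 returns (0, ())
H1 returns ((0, ()), 1)
H2 returns ((0, ()), 1)
H3 returns ((0, ()), 1)
= ((0, ()), 1)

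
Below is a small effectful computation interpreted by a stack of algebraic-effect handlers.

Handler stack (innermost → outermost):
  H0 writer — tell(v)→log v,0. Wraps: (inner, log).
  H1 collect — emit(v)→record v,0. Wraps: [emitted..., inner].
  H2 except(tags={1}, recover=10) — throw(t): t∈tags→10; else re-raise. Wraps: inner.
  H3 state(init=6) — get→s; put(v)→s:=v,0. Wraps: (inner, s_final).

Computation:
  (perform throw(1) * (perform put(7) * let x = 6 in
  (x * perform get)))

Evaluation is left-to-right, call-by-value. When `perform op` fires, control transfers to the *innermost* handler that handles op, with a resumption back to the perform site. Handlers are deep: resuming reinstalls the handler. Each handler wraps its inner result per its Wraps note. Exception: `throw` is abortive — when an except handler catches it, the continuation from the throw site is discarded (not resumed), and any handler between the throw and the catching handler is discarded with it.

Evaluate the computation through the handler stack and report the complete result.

Evaluation trace:
throw(1) @ H2 caught ⇒ 10
H3 returns (10, 6)
= (10, 6)

Answer: (10, 6)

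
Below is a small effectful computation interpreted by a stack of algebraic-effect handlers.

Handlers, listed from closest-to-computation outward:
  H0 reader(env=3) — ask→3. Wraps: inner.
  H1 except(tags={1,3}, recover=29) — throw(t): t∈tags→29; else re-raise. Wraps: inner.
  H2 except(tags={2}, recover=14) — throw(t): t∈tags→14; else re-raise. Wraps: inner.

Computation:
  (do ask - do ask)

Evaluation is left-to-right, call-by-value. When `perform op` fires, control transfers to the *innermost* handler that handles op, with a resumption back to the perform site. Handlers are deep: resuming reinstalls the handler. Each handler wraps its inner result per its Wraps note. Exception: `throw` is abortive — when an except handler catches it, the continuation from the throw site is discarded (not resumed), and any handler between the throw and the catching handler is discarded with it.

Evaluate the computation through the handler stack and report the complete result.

Answer: 0

Step-by-step:
ask @ H0 ⇒ 3
ask @ H0 ⇒ 3
H0 returns 0
H1 returns 0
H2 returns 0
= 0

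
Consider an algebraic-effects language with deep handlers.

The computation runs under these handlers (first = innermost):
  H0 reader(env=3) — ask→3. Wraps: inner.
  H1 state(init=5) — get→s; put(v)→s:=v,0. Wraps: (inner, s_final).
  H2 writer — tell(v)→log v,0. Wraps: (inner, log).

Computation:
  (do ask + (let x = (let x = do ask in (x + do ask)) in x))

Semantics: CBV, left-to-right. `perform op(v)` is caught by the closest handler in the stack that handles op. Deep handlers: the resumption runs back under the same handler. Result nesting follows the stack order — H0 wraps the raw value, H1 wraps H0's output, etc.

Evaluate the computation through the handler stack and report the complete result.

Answer: ((9, 5), ())

Step-by-step:
ask @ H0 ⇒ 3
ask @ H0 ⇒ 3
ask @ H0 ⇒ 3
H0 returns 9
H1 returns (9, 5)
H2 returns ((9, 5), ())
= ((9, 5), ())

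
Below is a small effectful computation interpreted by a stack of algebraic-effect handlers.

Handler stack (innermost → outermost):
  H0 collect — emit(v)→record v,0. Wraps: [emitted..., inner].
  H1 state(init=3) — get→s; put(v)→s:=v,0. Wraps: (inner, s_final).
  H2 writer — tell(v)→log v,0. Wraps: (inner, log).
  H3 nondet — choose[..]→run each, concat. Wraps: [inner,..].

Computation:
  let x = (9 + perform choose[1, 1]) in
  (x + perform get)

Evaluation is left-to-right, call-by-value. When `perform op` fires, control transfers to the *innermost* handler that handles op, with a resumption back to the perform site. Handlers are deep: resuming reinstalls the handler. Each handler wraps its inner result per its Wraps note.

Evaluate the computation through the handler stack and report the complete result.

Evaluation trace:
choose[1, 1] @ H3
  branch[0] choose=1:
    get @ H1 ⇒ 3
    H0 returns [13]
    H1 returns ([13], 3)
    H2 returns (([13], 3), ())
    H3 returns [(([13], 3), ())]
  branch[1] choose=1:
    get @ H1 ⇒ 3
    H0 returns [13]
    H1 returns ([13], 3)
    H2 returns (([13], 3), ())
    H3 returns [(([13], 3), ())]
= [(([13], 3), ()), (([13], 3), ())]

Answer: [(([13], 3), ()), (([13], 3), ())]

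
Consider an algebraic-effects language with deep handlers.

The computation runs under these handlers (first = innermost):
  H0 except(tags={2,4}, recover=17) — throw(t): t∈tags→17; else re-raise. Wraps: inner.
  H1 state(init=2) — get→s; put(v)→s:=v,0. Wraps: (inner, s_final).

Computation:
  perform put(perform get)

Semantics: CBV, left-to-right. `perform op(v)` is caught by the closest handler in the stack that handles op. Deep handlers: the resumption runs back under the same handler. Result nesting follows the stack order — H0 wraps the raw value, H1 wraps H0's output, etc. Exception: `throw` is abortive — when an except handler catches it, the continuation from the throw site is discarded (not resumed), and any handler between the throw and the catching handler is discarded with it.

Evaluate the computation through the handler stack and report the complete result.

Answer: (0, 2)

Working:
get @ H1 ⇒ 2
put(2) @ H1 ⇒ s:=2
H0 returns 0
H1 returns (0, 2)
= (0, 2)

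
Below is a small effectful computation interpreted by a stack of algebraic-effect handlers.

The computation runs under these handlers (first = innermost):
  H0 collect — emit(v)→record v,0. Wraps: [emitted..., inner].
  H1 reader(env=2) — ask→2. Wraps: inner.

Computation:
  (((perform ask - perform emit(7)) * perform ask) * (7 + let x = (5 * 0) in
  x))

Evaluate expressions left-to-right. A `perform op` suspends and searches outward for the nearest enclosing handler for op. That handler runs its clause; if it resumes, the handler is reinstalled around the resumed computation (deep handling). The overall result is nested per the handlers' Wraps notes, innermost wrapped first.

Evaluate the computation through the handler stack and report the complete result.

Evaluation trace:
ask @ H1 ⇒ 2
emit(7) @ H0 ⇒ out+=7
ask @ H1 ⇒ 2
H0 returns [7, 28]
H1 returns [7, 28]
= [7, 28]

Answer: [7, 28]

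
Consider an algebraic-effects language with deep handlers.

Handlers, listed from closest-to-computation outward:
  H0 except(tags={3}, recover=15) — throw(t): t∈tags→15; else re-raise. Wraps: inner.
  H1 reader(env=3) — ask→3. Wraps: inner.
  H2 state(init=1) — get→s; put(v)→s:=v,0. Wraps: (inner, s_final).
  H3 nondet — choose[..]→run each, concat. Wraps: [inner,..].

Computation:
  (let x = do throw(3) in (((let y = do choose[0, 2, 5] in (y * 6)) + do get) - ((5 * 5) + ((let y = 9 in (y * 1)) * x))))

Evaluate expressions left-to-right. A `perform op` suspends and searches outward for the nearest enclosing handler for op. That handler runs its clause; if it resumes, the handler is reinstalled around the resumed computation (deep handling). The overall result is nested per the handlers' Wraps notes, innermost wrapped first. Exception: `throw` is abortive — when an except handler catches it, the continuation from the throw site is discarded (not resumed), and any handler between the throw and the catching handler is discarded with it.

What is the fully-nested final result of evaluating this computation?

Evaluation trace:
throw(3) @ H0 caught ⇒ 15
H1 returns 15
H2 returns (15, 1)
H3 returns [(15, 1)]
= [(15, 1)]

Answer: [(15, 1)]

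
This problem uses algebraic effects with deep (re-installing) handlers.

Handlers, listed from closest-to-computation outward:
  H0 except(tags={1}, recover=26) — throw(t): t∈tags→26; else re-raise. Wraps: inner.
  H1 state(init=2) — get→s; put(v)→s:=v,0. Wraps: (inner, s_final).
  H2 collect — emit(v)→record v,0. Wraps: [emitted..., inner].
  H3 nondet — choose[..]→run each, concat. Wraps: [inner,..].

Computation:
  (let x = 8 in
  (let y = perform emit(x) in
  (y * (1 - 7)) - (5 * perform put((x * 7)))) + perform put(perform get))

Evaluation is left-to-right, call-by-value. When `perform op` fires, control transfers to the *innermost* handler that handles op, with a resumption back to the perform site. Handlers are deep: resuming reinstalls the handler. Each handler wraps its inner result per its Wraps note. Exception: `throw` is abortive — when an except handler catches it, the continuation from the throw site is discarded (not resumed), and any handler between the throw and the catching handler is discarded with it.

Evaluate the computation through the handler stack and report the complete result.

Answer: [[8, (0, 56)]]

Working:
emit(8) @ H2 ⇒ out+=8
put(56) @ H1 ⇒ s:=56
get @ H1 ⇒ 56
put(56) @ H1 ⇒ s:=56
H0 returns 0
H1 returns (0, 56)
H2 returns [8, (0, 56)]
H3 returns [[8, (0, 56)]]
= [[8, (0, 56)]]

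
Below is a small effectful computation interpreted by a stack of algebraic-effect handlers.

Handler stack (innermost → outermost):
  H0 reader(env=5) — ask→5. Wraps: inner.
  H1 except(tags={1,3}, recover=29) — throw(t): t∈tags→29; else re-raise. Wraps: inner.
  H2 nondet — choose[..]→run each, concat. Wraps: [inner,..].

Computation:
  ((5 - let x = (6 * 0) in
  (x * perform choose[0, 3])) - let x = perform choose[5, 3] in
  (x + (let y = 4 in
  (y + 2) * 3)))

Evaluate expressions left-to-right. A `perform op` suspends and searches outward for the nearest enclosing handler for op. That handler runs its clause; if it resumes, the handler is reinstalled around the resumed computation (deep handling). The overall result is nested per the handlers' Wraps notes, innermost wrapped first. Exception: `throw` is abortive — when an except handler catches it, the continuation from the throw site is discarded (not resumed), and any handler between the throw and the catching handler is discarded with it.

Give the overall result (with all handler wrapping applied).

Step-by-step:
choose[0, 3] @ H2
  branch[0] choose=0:
    choose[5, 3] @ H2
      branch[0] choose=5:
        H0 returns -18
        H1 returns -18
        H2 returns [-18]
      branch[1] choose=3:
        H0 returns -16
        H1 returns -16
        H2 returns [-16]
  branch[1] choose=3:
    choose[5, 3] @ H2
      branch[0] choose=5:
        H0 returns -18
        H1 returns -18
        H2 returns [-18]
      branch[1] choose=3:
        H0 returns -16
        H1 returns -16
        H2 returns [-16]
= [-18, -16, -18, -16]

Answer: [-18, -16, -18, -16]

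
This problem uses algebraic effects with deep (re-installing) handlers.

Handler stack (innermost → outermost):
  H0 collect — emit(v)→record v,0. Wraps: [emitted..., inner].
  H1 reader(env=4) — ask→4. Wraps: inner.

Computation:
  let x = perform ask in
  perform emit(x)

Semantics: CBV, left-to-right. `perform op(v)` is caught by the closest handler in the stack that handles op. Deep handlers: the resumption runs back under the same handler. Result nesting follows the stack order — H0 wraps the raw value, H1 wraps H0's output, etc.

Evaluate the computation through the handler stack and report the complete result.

Answer: [4, 0]

Evaluation trace:
ask @ H1 ⇒ 4
emit(4) @ H0 ⇒ out+=4
H0 returns [4, 0]
H1 returns [4, 0]
= [4, 0]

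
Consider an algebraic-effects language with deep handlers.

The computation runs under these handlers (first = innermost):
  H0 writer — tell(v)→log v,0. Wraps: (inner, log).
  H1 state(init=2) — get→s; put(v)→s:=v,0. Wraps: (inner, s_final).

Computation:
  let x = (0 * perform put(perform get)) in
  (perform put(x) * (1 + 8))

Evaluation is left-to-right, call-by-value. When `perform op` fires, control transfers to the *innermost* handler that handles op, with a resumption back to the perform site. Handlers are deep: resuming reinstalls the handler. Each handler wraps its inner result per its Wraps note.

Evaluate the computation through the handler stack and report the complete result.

Step-by-step:
get @ H1 ⇒ 2
put(2) @ H1 ⇒ s:=2
put(0) @ H1 ⇒ s:=0
H0 returns (0, ())
H1 returns ((0, ()), 0)
= ((0, ()), 0)

Answer: ((0, ()), 0)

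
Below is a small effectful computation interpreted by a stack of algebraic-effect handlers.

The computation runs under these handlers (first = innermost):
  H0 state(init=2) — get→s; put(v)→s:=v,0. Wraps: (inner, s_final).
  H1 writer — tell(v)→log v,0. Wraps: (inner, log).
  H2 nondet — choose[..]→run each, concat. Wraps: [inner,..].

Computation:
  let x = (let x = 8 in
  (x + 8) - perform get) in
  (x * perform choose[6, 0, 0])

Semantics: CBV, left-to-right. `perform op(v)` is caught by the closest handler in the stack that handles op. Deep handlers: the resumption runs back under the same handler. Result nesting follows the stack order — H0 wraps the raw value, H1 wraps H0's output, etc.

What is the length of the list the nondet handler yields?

Working:
get @ H0 ⇒ 2
choose[6, 0, 0] @ H2
  branch[0] choose=6:
    H0 returns (84, 2)
    H1 returns ((84, 2), ())
    H2 returns [((84, 2), ())]
  branch[1] choose=0:
    H0 returns (0, 2)
    H1 returns ((0, 2), ())
    H2 returns [((0, 2), ())]
  branch[2] choose=0:
    H0 returns (0, 2)
    H1 returns ((0, 2), ())
    H2 returns [((0, 2), ())]
= [((84, 2), ()), ((0, 2), ()), ((0, 2), ())]

Answer: 3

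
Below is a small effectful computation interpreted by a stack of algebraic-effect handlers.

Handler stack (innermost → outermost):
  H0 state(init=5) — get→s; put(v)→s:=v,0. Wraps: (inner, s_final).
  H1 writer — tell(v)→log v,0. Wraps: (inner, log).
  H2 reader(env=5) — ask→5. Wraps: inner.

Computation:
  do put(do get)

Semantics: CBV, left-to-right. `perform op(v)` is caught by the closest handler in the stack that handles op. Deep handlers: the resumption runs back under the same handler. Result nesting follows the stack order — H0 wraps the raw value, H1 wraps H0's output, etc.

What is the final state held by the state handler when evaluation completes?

Answer: 5

Step-by-step:
get @ H0 ⇒ 5
put(5) @ H0 ⇒ s:=5
H0 returns (0, 5)
H1 returns ((0, 5), ())
H2 returns ((0, 5), ())
= ((0, 5), ())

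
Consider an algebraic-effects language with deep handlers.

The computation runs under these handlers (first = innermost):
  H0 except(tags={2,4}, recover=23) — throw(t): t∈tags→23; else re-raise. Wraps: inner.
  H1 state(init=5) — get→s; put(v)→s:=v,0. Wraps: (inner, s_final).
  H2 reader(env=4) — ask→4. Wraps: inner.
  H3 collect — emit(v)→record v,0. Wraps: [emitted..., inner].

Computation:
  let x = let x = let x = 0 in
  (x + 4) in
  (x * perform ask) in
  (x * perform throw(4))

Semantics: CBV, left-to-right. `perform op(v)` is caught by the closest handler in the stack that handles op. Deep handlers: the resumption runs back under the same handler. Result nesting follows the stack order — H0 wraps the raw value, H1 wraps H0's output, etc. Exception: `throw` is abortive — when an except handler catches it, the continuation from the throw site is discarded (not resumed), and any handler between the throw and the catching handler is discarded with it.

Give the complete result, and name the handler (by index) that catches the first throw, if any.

Working:
ask @ H2 ⇒ 4
throw(4) @ H0 caught ⇒ 23
H1 returns (23, 5)
H2 returns (23, 5)
H3 returns [(23, 5)]
= [(23, 5)]

Answer: [(23, 5)] ; first throw caught by: H0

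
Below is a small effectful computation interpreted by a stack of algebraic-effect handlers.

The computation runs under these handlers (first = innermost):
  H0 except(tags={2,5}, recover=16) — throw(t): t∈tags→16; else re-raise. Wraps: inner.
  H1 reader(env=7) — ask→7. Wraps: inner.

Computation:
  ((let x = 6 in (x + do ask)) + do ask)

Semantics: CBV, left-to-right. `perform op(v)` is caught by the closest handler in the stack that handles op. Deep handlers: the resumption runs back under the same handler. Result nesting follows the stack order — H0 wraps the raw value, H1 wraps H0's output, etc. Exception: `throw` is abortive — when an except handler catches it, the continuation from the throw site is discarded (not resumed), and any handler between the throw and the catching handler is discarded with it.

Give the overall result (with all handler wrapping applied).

Answer: 20

Step-by-step:
ask @ H1 ⇒ 7
ask @ H1 ⇒ 7
H0 returns 20
H1 returns 20
= 20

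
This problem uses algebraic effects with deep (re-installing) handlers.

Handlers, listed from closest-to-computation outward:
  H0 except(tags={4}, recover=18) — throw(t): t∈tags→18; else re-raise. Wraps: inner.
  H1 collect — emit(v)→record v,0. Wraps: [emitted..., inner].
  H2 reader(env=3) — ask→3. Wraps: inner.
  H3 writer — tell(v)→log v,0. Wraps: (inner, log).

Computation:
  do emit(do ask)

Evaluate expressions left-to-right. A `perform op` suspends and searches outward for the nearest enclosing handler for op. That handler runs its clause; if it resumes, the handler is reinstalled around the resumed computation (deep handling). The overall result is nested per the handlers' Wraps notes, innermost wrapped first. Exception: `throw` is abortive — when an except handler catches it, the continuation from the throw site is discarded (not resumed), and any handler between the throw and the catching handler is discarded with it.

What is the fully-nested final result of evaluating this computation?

Working:
ask @ H2 ⇒ 3
emit(3) @ H1 ⇒ out+=3
H0 returns 0
H1 returns [3, 0]
H2 returns [3, 0]
H3 returns ([3, 0], ())
= ([3, 0], ())

Answer: ([3, 0], ())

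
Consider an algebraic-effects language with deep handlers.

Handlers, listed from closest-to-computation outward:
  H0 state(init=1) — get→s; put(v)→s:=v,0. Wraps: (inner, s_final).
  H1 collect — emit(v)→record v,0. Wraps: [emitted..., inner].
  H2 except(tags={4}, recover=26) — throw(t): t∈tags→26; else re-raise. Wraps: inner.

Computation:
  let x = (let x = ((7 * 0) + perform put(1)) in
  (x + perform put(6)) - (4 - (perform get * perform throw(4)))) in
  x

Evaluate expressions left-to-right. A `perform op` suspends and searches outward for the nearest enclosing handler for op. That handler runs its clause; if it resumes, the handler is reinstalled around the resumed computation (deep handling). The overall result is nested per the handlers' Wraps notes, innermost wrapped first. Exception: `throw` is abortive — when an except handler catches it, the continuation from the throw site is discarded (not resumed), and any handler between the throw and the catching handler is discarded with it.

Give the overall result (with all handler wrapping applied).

Answer: 26

Working:
put(1) @ H0 ⇒ s:=1
put(6) @ H0 ⇒ s:=6
get @ H0 ⇒ 6
throw(4) @ H2 caught ⇒ 26
= 26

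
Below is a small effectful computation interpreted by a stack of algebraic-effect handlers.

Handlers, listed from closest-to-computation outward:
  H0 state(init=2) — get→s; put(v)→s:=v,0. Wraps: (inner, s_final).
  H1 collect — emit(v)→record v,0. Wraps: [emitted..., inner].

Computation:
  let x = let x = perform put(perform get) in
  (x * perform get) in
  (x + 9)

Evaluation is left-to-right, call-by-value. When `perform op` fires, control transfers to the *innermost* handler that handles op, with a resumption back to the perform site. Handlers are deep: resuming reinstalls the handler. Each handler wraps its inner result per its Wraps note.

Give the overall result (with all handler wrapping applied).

Step-by-step:
get @ H0 ⇒ 2
put(2) @ H0 ⇒ s:=2
get @ H0 ⇒ 2
H0 returns (9, 2)
H1 returns [(9, 2)]
= [(9, 2)]

Answer: [(9, 2)]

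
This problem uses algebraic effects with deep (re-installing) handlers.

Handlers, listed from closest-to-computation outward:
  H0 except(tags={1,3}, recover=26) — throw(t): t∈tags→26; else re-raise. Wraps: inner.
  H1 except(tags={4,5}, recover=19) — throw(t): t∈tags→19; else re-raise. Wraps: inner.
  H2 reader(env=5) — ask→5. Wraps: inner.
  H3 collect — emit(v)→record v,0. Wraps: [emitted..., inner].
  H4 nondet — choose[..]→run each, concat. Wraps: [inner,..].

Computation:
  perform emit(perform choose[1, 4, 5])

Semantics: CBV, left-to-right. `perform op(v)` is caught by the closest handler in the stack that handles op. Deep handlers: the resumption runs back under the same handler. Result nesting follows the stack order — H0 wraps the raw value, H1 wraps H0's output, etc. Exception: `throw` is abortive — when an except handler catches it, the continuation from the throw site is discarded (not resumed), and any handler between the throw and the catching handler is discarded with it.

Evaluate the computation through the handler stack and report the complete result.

Working:
choose[1, 4, 5] @ H4
  branch[0] choose=1:
    emit(1) @ H3 ⇒ out+=1
    H0 returns 0
    H1 returns 0
    H2 returns 0
    H3 returns [1, 0]
    H4 returns [[1, 0]]
  branch[1] choose=4:
    emit(4) @ H3 ⇒ out+=4
    H0 returns 0
    H1 returns 0
    H2 returns 0
    H3 returns [4, 0]
    H4 returns [[4, 0]]
  branch[2] choose=5:
    emit(5) @ H3 ⇒ out+=5
    H0 returns 0
    H1 returns 0
    H2 returns 0
    H3 returns [5, 0]
    H4 returns [[5, 0]]
= [[1, 0], [4, 0], [5, 0]]

Answer: [[1, 0], [4, 0], [5, 0]]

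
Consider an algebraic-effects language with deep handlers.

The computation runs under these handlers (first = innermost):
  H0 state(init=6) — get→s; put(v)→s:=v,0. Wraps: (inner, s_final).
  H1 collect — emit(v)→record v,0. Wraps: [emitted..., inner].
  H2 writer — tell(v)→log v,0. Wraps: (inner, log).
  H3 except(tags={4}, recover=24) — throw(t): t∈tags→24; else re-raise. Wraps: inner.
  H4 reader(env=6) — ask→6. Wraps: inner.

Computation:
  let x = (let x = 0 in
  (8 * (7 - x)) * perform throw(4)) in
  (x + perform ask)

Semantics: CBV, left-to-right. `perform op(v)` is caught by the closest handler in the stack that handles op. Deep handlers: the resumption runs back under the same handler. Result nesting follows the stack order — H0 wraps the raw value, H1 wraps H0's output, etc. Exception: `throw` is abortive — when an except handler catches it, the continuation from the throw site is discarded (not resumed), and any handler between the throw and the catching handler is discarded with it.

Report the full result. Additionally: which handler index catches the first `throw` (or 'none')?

Step-by-step:
throw(4) @ H3 caught ⇒ 24
H4 returns 24
= 24

Answer: 24 ; first throw caught by: H3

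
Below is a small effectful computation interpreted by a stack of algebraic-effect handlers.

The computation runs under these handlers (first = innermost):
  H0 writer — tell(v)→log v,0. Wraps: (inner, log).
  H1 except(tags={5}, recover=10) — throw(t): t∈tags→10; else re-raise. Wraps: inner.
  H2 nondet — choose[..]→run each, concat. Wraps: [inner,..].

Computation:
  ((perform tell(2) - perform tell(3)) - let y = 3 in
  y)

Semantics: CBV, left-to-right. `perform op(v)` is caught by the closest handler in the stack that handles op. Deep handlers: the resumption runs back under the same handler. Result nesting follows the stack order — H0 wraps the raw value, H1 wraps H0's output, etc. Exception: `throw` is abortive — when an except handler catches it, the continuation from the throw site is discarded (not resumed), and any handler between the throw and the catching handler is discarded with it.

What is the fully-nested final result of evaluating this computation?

Step-by-step:
tell(2) @ H0 ⇒ log+=2
tell(3) @ H0 ⇒ log+=3
H0 returns (-3, (2, 3))
H1 returns (-3, (2, 3))
H2 returns [(-3, (2, 3))]
= [(-3, (2, 3))]

Answer: [(-3, (2, 3))]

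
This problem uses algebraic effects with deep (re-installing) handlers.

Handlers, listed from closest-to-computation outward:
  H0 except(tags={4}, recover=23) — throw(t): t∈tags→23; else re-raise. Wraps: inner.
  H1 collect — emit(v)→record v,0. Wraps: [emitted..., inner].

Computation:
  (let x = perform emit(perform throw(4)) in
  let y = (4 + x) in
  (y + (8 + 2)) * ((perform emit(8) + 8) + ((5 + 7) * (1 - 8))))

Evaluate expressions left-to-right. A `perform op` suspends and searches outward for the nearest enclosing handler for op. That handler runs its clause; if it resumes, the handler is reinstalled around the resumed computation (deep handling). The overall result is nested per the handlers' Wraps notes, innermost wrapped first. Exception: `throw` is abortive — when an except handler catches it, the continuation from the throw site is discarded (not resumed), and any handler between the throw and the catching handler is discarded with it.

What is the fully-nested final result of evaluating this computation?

Step-by-step:
throw(4) @ H0 caught ⇒ 23
H1 returns [23]
= [23]

Answer: [23]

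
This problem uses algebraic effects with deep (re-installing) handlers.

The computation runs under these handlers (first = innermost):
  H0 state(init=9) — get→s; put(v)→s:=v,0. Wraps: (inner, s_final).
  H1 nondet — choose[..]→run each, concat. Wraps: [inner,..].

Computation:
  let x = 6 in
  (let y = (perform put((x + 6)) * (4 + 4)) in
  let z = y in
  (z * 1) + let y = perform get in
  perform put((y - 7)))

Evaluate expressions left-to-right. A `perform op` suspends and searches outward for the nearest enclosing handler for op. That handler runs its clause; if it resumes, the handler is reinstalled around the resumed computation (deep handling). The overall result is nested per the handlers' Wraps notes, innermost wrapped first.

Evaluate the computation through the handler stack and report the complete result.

Answer: [(0, 5)]

Step-by-step:
put(12) @ H0 ⇒ s:=12
get @ H0 ⇒ 12
put(5) @ H0 ⇒ s:=5
H0 returns (0, 5)
H1 returns [(0, 5)]
= [(0, 5)]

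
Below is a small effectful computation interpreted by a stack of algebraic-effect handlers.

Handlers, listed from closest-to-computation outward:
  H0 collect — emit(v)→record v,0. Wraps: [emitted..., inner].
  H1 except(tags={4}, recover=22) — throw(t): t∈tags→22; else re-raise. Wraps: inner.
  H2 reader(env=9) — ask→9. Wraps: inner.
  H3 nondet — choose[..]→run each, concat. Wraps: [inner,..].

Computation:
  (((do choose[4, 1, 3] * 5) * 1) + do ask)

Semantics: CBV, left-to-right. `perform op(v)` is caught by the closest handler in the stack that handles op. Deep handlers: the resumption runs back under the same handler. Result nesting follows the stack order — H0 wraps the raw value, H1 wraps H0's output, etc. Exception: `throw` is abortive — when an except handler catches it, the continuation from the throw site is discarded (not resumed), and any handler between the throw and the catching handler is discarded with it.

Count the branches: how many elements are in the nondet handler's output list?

Evaluation trace:
choose[4, 1, 3] @ H3
  branch[0] choose=4:
    ask @ H2 ⇒ 9
    H0 returns [29]
    H1 returns [29]
    H2 returns [29]
    H3 returns [[29]]
  branch[1] choose=1:
    ask @ H2 ⇒ 9
    H0 returns [14]
    H1 returns [14]
    H2 returns [14]
    H3 returns [[14]]
  branch[2] choose=3:
    ask @ H2 ⇒ 9
    H0 returns [24]
    H1 returns [24]
    H2 returns [24]
    H3 returns [[24]]
= [[29], [14], [24]]

Answer: 3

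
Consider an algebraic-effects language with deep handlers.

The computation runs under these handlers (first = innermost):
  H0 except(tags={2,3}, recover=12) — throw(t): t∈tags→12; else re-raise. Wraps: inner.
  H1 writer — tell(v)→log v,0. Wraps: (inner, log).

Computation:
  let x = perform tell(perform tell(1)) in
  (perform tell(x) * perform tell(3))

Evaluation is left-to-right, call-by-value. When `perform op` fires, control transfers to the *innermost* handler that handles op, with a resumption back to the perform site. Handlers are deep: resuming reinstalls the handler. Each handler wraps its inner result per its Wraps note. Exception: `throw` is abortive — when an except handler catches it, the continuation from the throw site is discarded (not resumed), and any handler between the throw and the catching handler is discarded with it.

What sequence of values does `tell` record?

Answer: (1, 0, 0, 3)

Working:
tell(1) @ H1 ⇒ log+=1
tell(0) @ H1 ⇒ log+=0
tell(0) @ H1 ⇒ log+=0
tell(3) @ H1 ⇒ log+=3
H0 returns 0
H1 returns (0, (1, 0, 0, 3))
= (0, (1, 0, 0, 3))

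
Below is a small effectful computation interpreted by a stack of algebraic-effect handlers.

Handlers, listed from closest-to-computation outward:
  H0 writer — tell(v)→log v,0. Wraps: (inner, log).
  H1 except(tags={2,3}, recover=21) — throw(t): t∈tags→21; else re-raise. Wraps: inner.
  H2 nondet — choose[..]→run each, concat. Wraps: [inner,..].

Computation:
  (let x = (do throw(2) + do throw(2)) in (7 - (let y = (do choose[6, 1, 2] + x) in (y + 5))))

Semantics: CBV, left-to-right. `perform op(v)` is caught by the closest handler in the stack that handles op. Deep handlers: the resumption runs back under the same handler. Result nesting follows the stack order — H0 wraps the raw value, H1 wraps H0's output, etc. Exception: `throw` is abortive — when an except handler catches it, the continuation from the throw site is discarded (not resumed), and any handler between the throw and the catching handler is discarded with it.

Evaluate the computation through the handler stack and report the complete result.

Answer: [21]

Working:
throw(2) @ H1 caught ⇒ 21
H2 returns [21]
= [21]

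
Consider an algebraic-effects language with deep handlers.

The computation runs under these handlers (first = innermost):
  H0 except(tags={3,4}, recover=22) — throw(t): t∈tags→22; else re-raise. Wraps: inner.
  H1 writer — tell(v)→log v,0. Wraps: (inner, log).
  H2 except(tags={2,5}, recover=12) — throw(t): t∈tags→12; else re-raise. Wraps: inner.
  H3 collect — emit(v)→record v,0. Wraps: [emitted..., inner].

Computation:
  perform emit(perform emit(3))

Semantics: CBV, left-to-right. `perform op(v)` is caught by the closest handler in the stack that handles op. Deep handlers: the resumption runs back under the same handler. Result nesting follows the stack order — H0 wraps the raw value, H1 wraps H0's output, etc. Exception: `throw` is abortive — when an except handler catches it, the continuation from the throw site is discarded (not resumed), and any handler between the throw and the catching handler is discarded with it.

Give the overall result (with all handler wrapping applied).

Answer: [3, 0, (0, ())]

Evaluation trace:
emit(3) @ H3 ⇒ out+=3
emit(0) @ H3 ⇒ out+=0
H0 returns 0
H1 returns (0, ())
H2 returns (0, ())
H3 returns [3, 0, (0, ())]
= [3, 0, (0, ())]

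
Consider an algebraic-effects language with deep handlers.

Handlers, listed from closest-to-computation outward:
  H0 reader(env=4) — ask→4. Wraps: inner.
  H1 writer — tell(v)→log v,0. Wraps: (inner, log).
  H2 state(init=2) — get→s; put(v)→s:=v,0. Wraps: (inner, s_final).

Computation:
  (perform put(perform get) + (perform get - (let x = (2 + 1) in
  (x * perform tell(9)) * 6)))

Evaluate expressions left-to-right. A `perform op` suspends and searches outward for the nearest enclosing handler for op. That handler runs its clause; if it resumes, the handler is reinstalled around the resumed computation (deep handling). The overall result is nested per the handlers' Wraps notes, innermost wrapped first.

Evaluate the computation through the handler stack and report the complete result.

Answer: ((2, (9)), 2)

Evaluation trace:
get @ H2 ⇒ 2
put(2) @ H2 ⇒ s:=2
get @ H2 ⇒ 2
tell(9) @ H1 ⇒ log+=9
H0 returns 2
H1 returns (2, (9))
H2 returns ((2, (9)), 2)
= ((2, (9)), 2)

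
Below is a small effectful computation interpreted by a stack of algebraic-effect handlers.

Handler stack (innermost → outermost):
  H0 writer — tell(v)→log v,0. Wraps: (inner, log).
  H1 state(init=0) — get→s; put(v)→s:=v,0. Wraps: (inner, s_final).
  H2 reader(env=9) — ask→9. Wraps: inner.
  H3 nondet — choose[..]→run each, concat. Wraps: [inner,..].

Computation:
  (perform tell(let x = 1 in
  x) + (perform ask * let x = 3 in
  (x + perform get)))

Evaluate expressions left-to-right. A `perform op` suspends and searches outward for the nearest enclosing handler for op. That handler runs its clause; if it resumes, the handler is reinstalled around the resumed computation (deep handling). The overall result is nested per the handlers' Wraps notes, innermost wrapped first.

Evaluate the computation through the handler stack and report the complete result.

Evaluation trace:
tell(1) @ H0 ⇒ log+=1
ask @ H2 ⇒ 9
get @ H1 ⇒ 0
H0 returns (27, (1))
H1 returns ((27, (1)), 0)
H2 returns ((27, (1)), 0)
H3 returns [((27, (1)), 0)]
= [((27, (1)), 0)]

Answer: [((27, (1)), 0)]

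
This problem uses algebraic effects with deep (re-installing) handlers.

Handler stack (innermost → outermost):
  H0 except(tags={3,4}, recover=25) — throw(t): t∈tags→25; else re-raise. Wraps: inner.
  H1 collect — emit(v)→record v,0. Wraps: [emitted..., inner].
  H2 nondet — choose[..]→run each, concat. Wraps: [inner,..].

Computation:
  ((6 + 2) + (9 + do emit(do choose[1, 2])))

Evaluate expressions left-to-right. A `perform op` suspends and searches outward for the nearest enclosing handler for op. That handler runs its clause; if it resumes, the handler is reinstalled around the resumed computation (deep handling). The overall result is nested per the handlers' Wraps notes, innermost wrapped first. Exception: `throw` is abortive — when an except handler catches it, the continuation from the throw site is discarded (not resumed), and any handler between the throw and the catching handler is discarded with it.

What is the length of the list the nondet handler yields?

Evaluation trace:
choose[1, 2] @ H2
  branch[0] choose=1:
    emit(1) @ H1 ⇒ out+=1
    H0 returns 17
    H1 returns [1, 17]
    H2 returns [[1, 17]]
  branch[1] choose=2:
    emit(2) @ H1 ⇒ out+=2
    H0 returns 17
    H1 returns [2, 17]
    H2 returns [[2, 17]]
= [[1, 17], [2, 17]]

Answer: 2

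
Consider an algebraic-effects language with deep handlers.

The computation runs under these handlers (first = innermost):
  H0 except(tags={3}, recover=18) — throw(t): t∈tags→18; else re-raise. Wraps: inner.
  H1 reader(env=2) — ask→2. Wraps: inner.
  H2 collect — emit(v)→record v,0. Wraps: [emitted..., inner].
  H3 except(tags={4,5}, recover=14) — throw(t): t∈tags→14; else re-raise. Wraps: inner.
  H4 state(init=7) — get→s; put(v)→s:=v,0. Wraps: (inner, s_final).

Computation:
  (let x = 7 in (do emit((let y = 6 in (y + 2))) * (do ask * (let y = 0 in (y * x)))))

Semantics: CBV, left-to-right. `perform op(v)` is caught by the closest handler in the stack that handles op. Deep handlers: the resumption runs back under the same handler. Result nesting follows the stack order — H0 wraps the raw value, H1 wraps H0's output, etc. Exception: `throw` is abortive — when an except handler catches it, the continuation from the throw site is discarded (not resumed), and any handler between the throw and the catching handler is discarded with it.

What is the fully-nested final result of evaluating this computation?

Working:
emit(8) @ H2 ⇒ out+=8
ask @ H1 ⇒ 2
H0 returns 0
H1 returns 0
H2 returns [8, 0]
H3 returns [8, 0]
H4 returns ([8, 0], 7)
= ([8, 0], 7)

Answer: ([8, 0], 7)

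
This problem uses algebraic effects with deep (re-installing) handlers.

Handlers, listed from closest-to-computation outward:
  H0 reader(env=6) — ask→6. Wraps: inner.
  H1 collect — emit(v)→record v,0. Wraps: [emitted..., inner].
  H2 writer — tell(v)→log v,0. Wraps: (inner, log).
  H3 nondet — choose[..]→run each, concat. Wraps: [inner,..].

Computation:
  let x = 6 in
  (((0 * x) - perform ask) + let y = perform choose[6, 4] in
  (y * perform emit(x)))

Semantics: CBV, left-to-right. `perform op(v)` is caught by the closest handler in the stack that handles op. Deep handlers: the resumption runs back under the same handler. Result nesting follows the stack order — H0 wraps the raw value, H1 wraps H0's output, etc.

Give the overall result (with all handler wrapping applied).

Working:
ask @ H0 ⇒ 6
choose[6, 4] @ H3
  branch[0] choose=6:
    emit(6) @ H1 ⇒ out+=6
    H0 returns -6
    H1 returns [6, -6]
    H2 returns ([6, -6], ())
    H3 returns [([6, -6], ())]
  branch[1] choose=4:
    emit(6) @ H1 ⇒ out+=6
    H0 returns -6
    H1 returns [6, -6]
    H2 returns ([6, -6], ())
    H3 returns [([6, -6], ())]
= [([6, -6], ()), ([6, -6], ())]

Answer: [([6, -6], ()), ([6, -6], ())]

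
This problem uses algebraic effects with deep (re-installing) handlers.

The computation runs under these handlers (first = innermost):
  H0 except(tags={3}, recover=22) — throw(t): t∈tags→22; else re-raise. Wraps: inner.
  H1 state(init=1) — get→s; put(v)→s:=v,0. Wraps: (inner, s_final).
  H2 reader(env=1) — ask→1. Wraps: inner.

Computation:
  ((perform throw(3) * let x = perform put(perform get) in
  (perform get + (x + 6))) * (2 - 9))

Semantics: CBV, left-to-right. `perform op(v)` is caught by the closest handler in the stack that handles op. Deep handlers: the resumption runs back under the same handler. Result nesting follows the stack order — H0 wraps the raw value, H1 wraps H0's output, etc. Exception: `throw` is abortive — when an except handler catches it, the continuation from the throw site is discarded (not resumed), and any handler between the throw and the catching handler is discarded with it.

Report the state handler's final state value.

Answer: 1

Evaluation trace:
throw(3) @ H0 caught ⇒ 22
H1 returns (22, 1)
H2 returns (22, 1)
= (22, 1)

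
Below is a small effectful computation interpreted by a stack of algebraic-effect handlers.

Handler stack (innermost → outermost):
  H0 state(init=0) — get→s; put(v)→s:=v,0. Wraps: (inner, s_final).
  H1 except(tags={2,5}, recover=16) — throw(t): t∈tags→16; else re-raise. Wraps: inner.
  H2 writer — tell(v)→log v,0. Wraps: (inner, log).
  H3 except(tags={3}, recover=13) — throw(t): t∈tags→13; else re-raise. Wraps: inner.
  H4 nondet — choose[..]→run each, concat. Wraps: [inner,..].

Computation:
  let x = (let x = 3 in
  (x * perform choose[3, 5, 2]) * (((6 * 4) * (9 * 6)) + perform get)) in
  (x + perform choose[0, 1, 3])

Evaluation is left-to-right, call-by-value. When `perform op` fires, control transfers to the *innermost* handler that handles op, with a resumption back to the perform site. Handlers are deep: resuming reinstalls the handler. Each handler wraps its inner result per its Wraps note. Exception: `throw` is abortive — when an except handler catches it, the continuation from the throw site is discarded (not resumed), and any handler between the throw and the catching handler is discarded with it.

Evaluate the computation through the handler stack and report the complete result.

Answer: [((11664, 0), ()), ((11665, 0), ()), ((11667, 0), ()), ((19440, 0), ()), ((19441, 0), ()), ((19443, 0), ()), ((7776, 0), ()), ((7777, 0), ()), ((7779, 0), ())]

Evaluation trace:
choose[3, 5, 2] @ H4
  branch[0] choose=3:
    get @ H0 ⇒ 0
    choose[0, 1, 3] @ H4
      branch[0] choose=0:
        H0 returns (11664, 0)
        H1 returns (11664, 0)
        H2 returns ((11664, 0), ())
        H3 returns ((11664, 0), ())
        H4 returns [((11664, 0), ())]
      branch[1] choose=1:
        H0 returns (11665, 0)
        H1 returns (11665, 0)
        H2 returns ((11665, 0), ())
        H3 returns ((11665, 0), ())
        H4 returns [((11665, 0), ())]
      branch[2] choose=3:
        H0 returns (11667, 0)
        H1 returns (11667, 0)
        H2 returns ((11667, 0), ())
        H3 returns ((11667, 0), ())
        H4 returns [((11667, 0), ())]
  branch[1] choose=5:
    get @ H0 ⇒ 0
    choose[0, 1, 3] @ H4
      branch[0] choose=0:
        H0 returns (19440, 0)
        H1 returns (19440, 0)
        H2 returns ((19440, 0), ())
        H3 returns ((19440, 0), ())
        H4 returns [((19440, 0), ())]
      branch[1] choose=1:
        H0 returns (19441, 0)
        H1 returns (19441, 0)
        H2 returns ((19441, 0), ())
        H3 returns ((19441, 0), ())
        H4 returns [((19441, 0), ())]
      branch[2] choose=3:
        H0 returns (19443, 0)
        H1 returns (19443, 0)
        H2 returns ((19443, 0), ())
        H3 returns ((19443, 0), ())
        H4 returns [((19443, 0), ())]
  branch[2] choose=2:
    get @ H0 ⇒ 0
    choose[0, 1, 3] @ H4
      branch[0] choose=0:
        H0 returns (7776, 0)
        H1 returns (7776, 0)
        H2 returns ((7776, 0), ())
        H3 returns ((7776, 0), ())
        H4 returns [((7776, 0), ())]
      branch[1] choose=1:
        H0 returns (7777, 0)
        H1 returns (7777, 0)
        H2 returns ((7777, 0), ())
        H3 returns ((7777, 0), ())
        H4 returns [((7777, 0), ())]
      branch[2] choose=3:
        H0 returns (7779, 0)
        H1 returns (7779, 0)
        H2 returns ((7779, 0), ())
        H3 returns ((7779, 0), ())
        H4 returns [((7779, 0), ())]
= [((11664, 0), ()), ((11665, 0), ()), ((11667, 0), ()), ((19440, 0), ()), ((19441, 0), ()), ((19443, 0), ()), ((7776, 0), ()), ((7777, 0), ()), ((7779, 0), ())]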